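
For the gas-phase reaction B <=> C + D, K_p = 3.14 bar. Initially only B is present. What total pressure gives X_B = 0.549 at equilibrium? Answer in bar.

Take 1 mol B as basis and let X be its fractional conversion, so ξ = X.
Mole table: n_B = 1 − X; n_C = X; n_D = X.
Total moles n_T = 1 + X.
K_p = p_C p_D / (p_B) with p_i = (n_i/n_T)·P.
At X = 0.549: the mole-fraction product g(X) = Π y_i^ν_i = 0.4314. Since K_p = g(X)·P^{1}, P = (K_p/g)^(1/1) = (3.14/0.4314)^(1/1) = 7.28 bar.

P = 7.28 bar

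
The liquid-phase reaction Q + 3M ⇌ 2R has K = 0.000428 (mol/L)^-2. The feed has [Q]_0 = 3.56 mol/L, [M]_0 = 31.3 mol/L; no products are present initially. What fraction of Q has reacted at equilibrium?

Let X = conversion of Q; extent ξ = 3.56·X mol/L.
Concentrations: [Q] = 3.56 − 3.56X; [M] = 31.3 − 10.7X; [R] = 7.12X.
K = [R]^2 / ([Q] [M]^3).
Equating to 0.000428 (mol/L)^-2: the physical root is X = 0.507.

X = 0.507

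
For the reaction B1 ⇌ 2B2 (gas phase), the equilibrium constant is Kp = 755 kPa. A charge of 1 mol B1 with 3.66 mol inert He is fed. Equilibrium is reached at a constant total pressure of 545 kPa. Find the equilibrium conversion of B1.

X = 0.721

Let X = conversion of B1 (basis 1 mol B1); extent of reaction ξ = X.
At extent ξ: n_B1 = 1 − X; n_B2 = 2X; n_I = 3.66 (inert).
Summing: n_T = 4.66 + X.
With p_i = (n_i/n_T)P, Kp = p_B2^2 / (p_B1).
Substituting and setting equal to 755 kPa gives a polynomial in X; the root in (0,1) is X = 0.721.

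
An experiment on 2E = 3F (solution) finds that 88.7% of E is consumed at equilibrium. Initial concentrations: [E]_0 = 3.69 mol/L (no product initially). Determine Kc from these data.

Kc = 681 mol/L

Let X = conversion of E.
Concentrations: [E] = 3.69 − 3.69X; [F] = 5.54X.
At X = 0.887: [E] = 0.417, [F] = 4.91.
Kc = [F]^3 / ([E]^2) = 681 mol/L.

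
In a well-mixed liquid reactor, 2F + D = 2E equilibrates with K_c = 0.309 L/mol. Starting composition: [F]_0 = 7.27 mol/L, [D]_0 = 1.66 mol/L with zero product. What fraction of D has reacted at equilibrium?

X = 0.651

Let X = conversion of D; extent ξ = 1.66·X mol/L.
Concentrations: [F] = 7.27 − 3.32X; [D] = 1.66 − 1.66X; [E] = 3.32X.
K_c = [E]^2 / ([F]^2 [D]).
Solving K_c = 0.309 for X ∈ (0,1): X = 0.651.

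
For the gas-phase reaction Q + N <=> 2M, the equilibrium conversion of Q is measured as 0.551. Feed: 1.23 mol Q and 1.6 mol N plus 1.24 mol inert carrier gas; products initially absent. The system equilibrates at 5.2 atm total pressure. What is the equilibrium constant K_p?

Take 1.23 mol Q as basis and let X be its fractional conversion, so ξ = 1.23X.
Species balance: n_Q = 1.23 − 1.23X; n_N = 1.6 − 1.23X; n_M = 2.46X; n_I = 1.24 (inert).
Total moles n_T = 4.07 (Δν = 0, constant).
At X = 0.551: n_Q = 0.552, n_N = 0.922, n_M = 1.36, n_T = 4.07.
p_i = (n_i/n_T)·P. K_p = p_M^2 / (p_Q p_N) = 3.61.

K_p = 3.61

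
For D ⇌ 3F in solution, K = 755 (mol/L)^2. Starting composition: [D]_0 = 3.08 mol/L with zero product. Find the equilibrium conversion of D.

X = 0.816

Let X = conversion of D; extent ξ = 3.08·X mol/L.
Concentrations: [D] = 3.08 − 3.08X; [F] = 9.24X.
K = [F]^3 / ([D]).
Equating to 755 (mol/L)^2: the physical root is X = 0.816.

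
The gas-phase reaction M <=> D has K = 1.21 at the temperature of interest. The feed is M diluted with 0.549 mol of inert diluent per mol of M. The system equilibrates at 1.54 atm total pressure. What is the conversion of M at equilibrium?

Let X = conversion of M (basis 1 mol M); extent of reaction ξ = X.
At extent ξ: n_M = 1 − X; n_D = X; n_I = 0.549 (inert).
Since Δν = 0, n_T = 1.55 throughout.
y_i = n_i/n_T, p_i = y_i·P. K = p_D / (p_M).
Substituting and setting equal to 1.21 gives a polynomial in X; the root in (0,1) is X = 0.548.

X = 0.548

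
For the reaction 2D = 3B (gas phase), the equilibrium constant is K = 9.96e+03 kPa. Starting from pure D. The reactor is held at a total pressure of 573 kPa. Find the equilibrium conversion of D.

X = 0.754

Let X = conversion of D (basis 1 mol D); extent of reaction ξ = 0.5X.
Species balance: n_D = 1 − X; n_B = 1.5X.
n_T = Σnᵢ = 1 + 0.5X.
y_i = n_i/n_T, p_i = y_i·P. K = p_B^3 / (p_D^2).
This yields a degree-3 equation in X; solving on (0,1), X = 0.754.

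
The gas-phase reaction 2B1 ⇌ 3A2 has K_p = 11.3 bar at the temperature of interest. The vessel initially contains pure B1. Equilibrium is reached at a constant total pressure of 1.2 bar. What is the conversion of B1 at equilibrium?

Let X = conversion of B1 (basis 1 mol B1); extent of reaction ξ = 0.5X.
Mole table: n_B1 = 1 − X; n_A2 = 1.5X.
Summing: n_T = 1 + 0.5X.
Mole fractions y_i = n_i/n_T; K_p = p_A2^3 / (p_B1^2) with p_i = y_i·P.
This yields a degree-3 equation in X; solving on (0,1), X = 0.699.

X = 0.699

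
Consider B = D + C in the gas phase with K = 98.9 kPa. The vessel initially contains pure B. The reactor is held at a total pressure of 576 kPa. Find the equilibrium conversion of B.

Take 1 mol B as basis and let X be its fractional conversion, so ξ = X.
Moles: n_B = 1 − X; n_D = X; n_C = X.
Total moles n_T = 1 + X.
With p_i = (n_i/n_T)P, K = p_D p_C / (p_B).
Equating to 98.9 kPa and solving on 0 < X < 1: X = 0.383.

X = 0.383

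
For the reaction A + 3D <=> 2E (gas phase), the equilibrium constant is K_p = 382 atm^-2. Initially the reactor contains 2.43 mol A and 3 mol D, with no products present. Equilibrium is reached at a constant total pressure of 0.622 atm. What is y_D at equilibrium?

Let X = conversion of D (basis 3 mol D); extent of reaction ξ = X.
Species balance: n_A = 2.43 − X; n_D = 3 − 3X; n_E = 2X.
n_T = Σnᵢ = 5.43 − 2X.
With p_i = (n_i/n_T)P, K_p = p_E^2 / (p_A p_D^3).
Setting this equal to 382 atm^-2 and taking the physical root (0 < X < 1) gives X = 0.818.
Then n_D = 0.545, n_T = 3.79, so y_D = 0.144.

y_D = 0.144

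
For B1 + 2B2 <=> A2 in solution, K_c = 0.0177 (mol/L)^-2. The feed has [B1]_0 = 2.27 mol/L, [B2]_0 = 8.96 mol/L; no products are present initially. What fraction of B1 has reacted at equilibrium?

Let X = conversion of B1; extent ξ = 2.27·X mol/L.
Concentrations: [B1] = 2.27 − 2.27X; [B2] = 8.96 − 4.54X; [A2] = 2.27X.
K_c = [A2] / ([B1] [B2]^2).
Equating to 0.0177 (mol/L)^-2: the physical root is X = 0.456.

X = 0.456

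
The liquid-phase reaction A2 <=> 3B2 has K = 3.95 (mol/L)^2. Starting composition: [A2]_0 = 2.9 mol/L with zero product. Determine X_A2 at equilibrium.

Let X = conversion of A2; extent ξ = 2.9·X mol/L.
Concentrations: [A2] = 2.9 − 2.9X; [B2] = 8.7X.
K = [B2]^3 / ([A2]).
Equating to 3.95 (mol/L)^2: the physical root is X = 0.237.

X = 0.237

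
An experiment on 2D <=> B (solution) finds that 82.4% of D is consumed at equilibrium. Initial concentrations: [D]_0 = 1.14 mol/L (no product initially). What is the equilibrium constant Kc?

Kc = 11.7 L/mol

Let X = conversion of D.
Concentrations: [D] = 1.14 − 1.14X; [B] = 0.57X.
At X = 0.824: [D] = 0.201, [B] = 0.47.
Kc = [B] / ([D]^2) = 11.7 L/mol.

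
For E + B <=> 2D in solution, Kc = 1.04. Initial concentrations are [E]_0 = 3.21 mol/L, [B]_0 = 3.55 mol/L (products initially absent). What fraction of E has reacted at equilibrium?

Let X = conversion of E; extent ξ = 3.21·X mol/L.
Concentrations: [E] = 3.21 − 3.21X; [B] = 3.55 − 3.21X; [D] = 6.42X.
Kc = [D]^2 / ([E] [B]).
This equals 1.04 at X = 0.355 (the root in 0 < X < 1).

X = 0.355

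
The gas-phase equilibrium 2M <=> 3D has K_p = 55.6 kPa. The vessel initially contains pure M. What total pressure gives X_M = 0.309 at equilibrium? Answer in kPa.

P = 308 kPa

Basis: 1 mol M initially; let X = conversion of M. Extent ξ = 0.5X.
Mole table: n_M = 1 − X; n_D = 1.5X.
Total moles n_T = 1 + 0.5X.
K_p = p_D^3 / (p_M^2) with p_i = (n_i/n_T)·P.
At X = 0.309: the mole-fraction product g(X) = Π y_i^ν_i = 0.1806. Since K_p = g(X)·P^{1}, P = (K_p/g)^(1/1) = (55.6/0.1806)^(1/1) = 308 kPa.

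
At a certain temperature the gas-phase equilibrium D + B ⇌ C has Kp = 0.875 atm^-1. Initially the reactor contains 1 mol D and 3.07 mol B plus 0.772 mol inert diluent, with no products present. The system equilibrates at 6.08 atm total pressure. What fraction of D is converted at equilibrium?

Let X = conversion of D (basis 1 mol D); extent of reaction ξ = X.
At extent ξ: n_D = 1 − X; n_B = 3.07 − X; n_C = X; n_I = 0.772 (inert).
Total moles n_T = 4.84 − X.
With p_i = (n_i/n_T)P, Kp = p_C / (p_D p_B).
Equating to 0.875 atm^-1 and solving on 0 < X < 1: X = 0.751.

X = 0.751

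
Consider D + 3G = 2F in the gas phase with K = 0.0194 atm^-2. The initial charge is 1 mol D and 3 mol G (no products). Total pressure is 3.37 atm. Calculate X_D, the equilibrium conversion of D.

Basis: 1 mol D initially; let X = conversion of D. Extent ξ = X.
Species balance: n_D = 1 − X; n_G = 3 − 3X; n_F = 2X.
Summing: n_T = 4 − 2X.
With p_i = (n_i/n_T)P, K = p_F^2 / (p_D p_G^3).
Equating to 0.0194 atm^-2 and solving on 0 < X < 1: X = 0.212.

X = 0.212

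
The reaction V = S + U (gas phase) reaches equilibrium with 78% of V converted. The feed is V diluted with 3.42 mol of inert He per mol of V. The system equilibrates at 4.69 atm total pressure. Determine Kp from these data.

Basis: 1 mol V initially; let X = conversion of V. Extent ξ = X.
Mole table: n_V = 1 − X; n_S = X; n_U = X; n_I = 3.42 (inert).
n_T = Σnᵢ = 4.42 + X.
At X = 0.78: n_V = 0.22, n_S = 0.78, n_U = 0.78, n_T = 5.2.
p_i = (n_i/n_T)·P. Kp = p_S p_U / (p_V) = 2.49 atm.

Kp = 2.49 atm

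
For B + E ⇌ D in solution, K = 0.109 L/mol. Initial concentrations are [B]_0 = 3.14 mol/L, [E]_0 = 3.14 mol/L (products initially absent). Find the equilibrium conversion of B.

X = 0.212

Let X = conversion of B; extent ξ = 3.14·X mol/L.
Concentrations: [B] = 3.14 − 3.14X; [E] = 3.14 − 3.14X; [D] = 3.14X.
K = [D] / ([B] [E]).
This equals 0.109 at X = 0.212 (the root in 0 < X < 1).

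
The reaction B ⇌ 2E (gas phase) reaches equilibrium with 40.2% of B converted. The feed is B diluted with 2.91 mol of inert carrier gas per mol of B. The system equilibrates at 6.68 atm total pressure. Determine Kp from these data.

Let X = conversion of B (basis 1 mol B); extent of reaction ξ = X.
Mole table: n_B = 1 − X; n_E = 2X; n_I = 2.91 (inert).
n_T = Σnᵢ = 3.91 + X.
At X = 0.402: n_B = 0.598, n_E = 0.804, n_T = 4.31.
p_i = (n_i/n_T)·P. Kp = p_E^2 / (p_B) = 1.67 atm.

Kp = 1.67 atm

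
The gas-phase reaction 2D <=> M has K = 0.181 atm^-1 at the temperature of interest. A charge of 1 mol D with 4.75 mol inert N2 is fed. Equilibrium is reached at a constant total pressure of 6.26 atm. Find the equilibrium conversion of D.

Basis: 1 mol D initially; let X = conversion of D. Extent ξ = 0.5X.
Moles: n_D = 1 − X; n_M = 0.5X; n_I = 4.75 (inert).
Total moles n_T = 5.75 − 0.5X.
y_i = n_i/n_T, p_i = y_i·P. K = p_M / (p_D^2).
This yields a degree-2 equation in X; solving on (0,1), X = 0.235.

X = 0.235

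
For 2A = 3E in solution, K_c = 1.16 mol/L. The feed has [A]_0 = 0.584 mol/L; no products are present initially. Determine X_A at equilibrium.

X = 0.516

Let X = conversion of A; extent ξ = 0.584X/2 mol/L.
Concentrations: [A] = 0.584 − 0.584X; [E] = 0.876X.
K_c = [E]^3 / ([A]^2).
Solving K_c = 1.16 for X ∈ (0,1): X = 0.516.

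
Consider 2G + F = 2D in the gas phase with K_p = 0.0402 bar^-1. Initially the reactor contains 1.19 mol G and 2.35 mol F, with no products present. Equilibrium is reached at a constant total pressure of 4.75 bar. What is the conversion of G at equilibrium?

Let X = conversion of G (basis 1.19 mol G); extent of reaction ξ = 0.595X.
Moles: n_G = 1.19 − 1.19X; n_F = 2.35 − 0.595X; n_D = 1.19X.
n_T = Σnᵢ = 3.54 − 0.595X.
With p_i = (n_i/n_T)P, K_p = p_D^2 / (p_G^2 p_F).
Equating to 0.0402 bar^-1 and solving on 0 < X < 1: X = 0.260.

X = 0.260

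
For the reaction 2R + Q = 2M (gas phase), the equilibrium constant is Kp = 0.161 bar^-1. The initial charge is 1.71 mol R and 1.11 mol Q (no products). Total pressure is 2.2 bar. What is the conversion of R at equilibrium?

Let X = conversion of R (basis 1.71 mol R); extent of reaction ξ = 0.855X.
Mole table: n_R = 1.71 − 1.71X; n_Q = 1.11 − 0.855X; n_M = 1.71X.
Total moles n_T = 2.82 − 0.855X.
Mole fractions y_i = n_i/n_T; Kp = p_M^2 / (p_R^2 p_Q) with p_i = y_i·P.
This yields a degree-3 equation in X; solving on (0,1), X = 0.258.

X = 0.258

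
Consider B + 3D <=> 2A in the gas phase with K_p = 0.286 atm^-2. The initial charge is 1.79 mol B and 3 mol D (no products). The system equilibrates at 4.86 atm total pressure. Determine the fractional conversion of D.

X = 0.572

Let X = conversion of D (basis 3 mol D); extent of reaction ξ = X.
Mole table: n_B = 1.79 − X; n_D = 3 − 3X; n_A = 2X.
Total moles n_T = 4.79 − 2X.
y_i = n_i/n_T, p_i = y_i·P. K_p = p_A^2 / (p_B p_D^3).
Substituting and setting equal to 0.286 atm^-2 gives a polynomial in X; the root in (0,1) is X = 0.572.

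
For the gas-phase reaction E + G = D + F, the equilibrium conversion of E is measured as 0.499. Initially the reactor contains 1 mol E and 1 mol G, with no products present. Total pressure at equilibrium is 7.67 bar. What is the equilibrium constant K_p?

Basis: 1 mol E initially; let X = conversion of E. Extent ξ = X.
Moles: n_E = 1 − X; n_G = 1 − X; n_D = X; n_F = X.
n_T stays at 2 (no change in mole number).
At X = 0.499: n_E = 0.501, n_G = 0.501, n_D = 0.499, n_F = 0.499, n_T = 2.
p_i = (n_i/n_T)·P. K_p = p_D p_F / (p_E p_G) = 0.992.

K_p = 0.992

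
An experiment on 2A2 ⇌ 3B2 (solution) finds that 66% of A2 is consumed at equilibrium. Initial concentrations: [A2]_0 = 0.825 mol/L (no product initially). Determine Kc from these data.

Kc = 6.92 mol/L

Let X = conversion of A2.
Concentrations: [A2] = 0.825 − 0.825X; [B2] = 1.24X.
At X = 0.66: [A2] = 0.28, [B2] = 0.817.
Kc = [B2]^3 / ([A2]^2) = 6.92 mol/L.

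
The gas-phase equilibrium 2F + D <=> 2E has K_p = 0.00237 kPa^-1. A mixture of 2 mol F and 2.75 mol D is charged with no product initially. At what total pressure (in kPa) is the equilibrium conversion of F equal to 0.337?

P = 199 kPa

Basis: 2 mol F initially; let X = conversion of F. Extent ξ = X.
Species balance: n_F = 2 − 2X; n_D = 2.75 − X; n_E = 2X.
Total moles n_T = 4.75 − X.
K_p = p_E^2 / (p_F^2 p_D) with p_i = (n_i/n_T)·P.
At X = 0.337: the mole-fraction product g(X) = Π y_i^ν_i = 0.4725. Since K_p = g(X)·P^{-1}, P = (g/K_p)^(1/1) = (0.4725/0.00237)^(1/1) = 199 kPa.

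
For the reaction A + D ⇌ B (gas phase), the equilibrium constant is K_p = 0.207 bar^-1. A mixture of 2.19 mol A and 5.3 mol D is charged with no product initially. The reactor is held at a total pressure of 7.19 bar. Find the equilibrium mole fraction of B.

y_B = 0.169

Let X = conversion of A (basis 2.19 mol A); extent of reaction ξ = 2.19X.
Moles: n_A = 2.19 − 2.19X; n_D = 5.3 − 2.19X; n_B = 2.19X.
n_T = Σnᵢ = 7.49 − 2.19X.
y_i = n_i/n_T, p_i = y_i·P. K_p = p_B / (p_A p_D).
This yields a degree-2 equation in X; solving on (0,1), X = 0.495.
Then n_B = 1.08, n_T = 6.41, so y_B = 0.169.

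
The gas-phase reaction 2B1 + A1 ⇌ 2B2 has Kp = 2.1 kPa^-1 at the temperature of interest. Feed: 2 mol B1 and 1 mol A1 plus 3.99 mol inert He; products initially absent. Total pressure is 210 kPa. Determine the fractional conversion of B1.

Basis: 2 mol B1 initially; let X = conversion of B1. Extent ξ = X.
At extent ξ: n_B1 = 2 − 2X; n_A1 = 1 − X; n_B2 = 2X; n_I = 3.99 (inert).
Total moles n_T = 6.99 − X.
Mole fractions y_i = n_i/n_T; Kp = p_B2^2 / (p_B1^2 p_A1) with p_i = y_i·P.
This yields a degree-3 equation in X; solving on (0,1), X = 0.793.

X = 0.793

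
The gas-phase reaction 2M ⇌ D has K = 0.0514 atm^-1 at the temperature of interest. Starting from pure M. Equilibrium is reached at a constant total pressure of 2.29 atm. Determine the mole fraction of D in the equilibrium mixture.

y_D = 0.096

Let X = conversion of M (basis 1 mol M); extent of reaction ξ = 0.5X.
Species balance: n_M = 1 − X; n_D = 0.5X.
Total moles n_T = 1 − 0.5X.
y_i = n_i/n_T, p_i = y_i·P. K = p_D / (p_M^2).
Substituting and setting equal to 0.0514 atm^-1 gives a polynomial in X; the root in (0,1) is X = 0.175.
Then n_D = 0.0877, n_T = 0.912, so y_D = 0.096.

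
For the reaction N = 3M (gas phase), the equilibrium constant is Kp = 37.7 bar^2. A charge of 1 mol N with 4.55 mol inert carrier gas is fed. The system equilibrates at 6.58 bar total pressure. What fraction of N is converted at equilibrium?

X = 0.743

Basis: 1 mol N initially; let X = conversion of N. Extent ξ = X.
At extent ξ: n_N = 1 − X; n_M = 3X; n_I = 4.55 (inert).
Summing: n_T = 5.55 + 2X.
y_i = n_i/n_T, p_i = y_i·P. Kp = p_M^3 / (p_N).
Substituting and setting equal to 37.7 bar^2 gives a polynomial in X; the root in (0,1) is X = 0.743.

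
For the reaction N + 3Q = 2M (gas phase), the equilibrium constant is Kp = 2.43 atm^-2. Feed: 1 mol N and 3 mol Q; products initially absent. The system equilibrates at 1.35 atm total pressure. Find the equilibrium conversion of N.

Let X = conversion of N (basis 1 mol N); extent of reaction ξ = X.
Moles: n_N = 1 − X; n_Q = 3 − 3X; n_M = 2X.
Summing: n_T = 4 − 2X.
Mole fractions y_i = n_i/n_T; Kp = p_M^2 / (p_N p_Q^3) with p_i = y_i·P.
This yields a degree-4 equation in X; solving on (0,1), X = 0.482.

X = 0.482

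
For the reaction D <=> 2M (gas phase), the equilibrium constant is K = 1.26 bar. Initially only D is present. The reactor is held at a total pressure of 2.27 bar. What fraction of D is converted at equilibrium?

Take 1 mol D as basis and let X be its fractional conversion, so ξ = X.
Moles: n_D = 1 − X; n_M = 2X.
Summing: n_T = 1 + X.
With p_i = (n_i/n_T)P, K = p_M^2 / (p_D).
This yields a degree-2 equation in X; solving on (0,1), X = 0.349.

X = 0.349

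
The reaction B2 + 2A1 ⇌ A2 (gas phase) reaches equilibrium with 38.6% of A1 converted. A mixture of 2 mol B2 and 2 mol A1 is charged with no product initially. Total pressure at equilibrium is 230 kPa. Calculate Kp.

Kp = 3.12e-05 kPa^-2

Take 2 mol A1 as basis and let X be its fractional conversion, so ξ = X.
At extent ξ: n_B2 = 2 − X; n_A1 = 2 − 2X; n_A2 = X.
n_T = Σnᵢ = 4 − 2X.
At X = 0.386: n_B2 = 1.61, n_A1 = 1.23, n_A2 = 0.386, n_T = 3.23.
p_i = (n_i/n_T)·P. Kp = p_A2 / (p_B2 p_A1^2) = 3.12e-05 kPa^-2.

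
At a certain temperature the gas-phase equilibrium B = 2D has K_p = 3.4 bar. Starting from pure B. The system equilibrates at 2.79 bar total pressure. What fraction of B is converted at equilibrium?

X = 0.483

Basis: 1 mol B initially; let X = conversion of B. Extent ξ = X.
Mole table: n_B = 1 − X; n_D = 2X.
Total moles n_T = 1 + X.
Mole fractions y_i = n_i/n_T; K_p = p_D^2 / (p_B) with p_i = y_i·P.
This yields a degree-2 equation in X; solving on (0,1), X = 0.483.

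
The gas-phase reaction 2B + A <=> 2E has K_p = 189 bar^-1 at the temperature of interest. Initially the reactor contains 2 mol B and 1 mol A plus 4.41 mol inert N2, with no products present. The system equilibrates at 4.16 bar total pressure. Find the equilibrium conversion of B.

Take 2 mol B as basis and let X be its fractional conversion, so ξ = X.
Species balance: n_B = 2 − 2X; n_A = 1 − X; n_E = 2X; n_I = 4.41 (inert).
n_T = Σnᵢ = 7.41 − X.
y_i = n_i/n_T, p_i = y_i·P. K_p = p_E^2 / (p_B^2 p_A).
Setting this equal to 189 bar^-1 and taking the physical root (0 < X < 1) gives X = 0.822.

X = 0.822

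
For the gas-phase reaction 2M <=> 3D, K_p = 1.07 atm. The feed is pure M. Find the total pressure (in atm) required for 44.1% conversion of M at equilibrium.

Basis: 1 mol M initially; let X = conversion of M. Extent ξ = 0.5X.
Species balance: n_M = 1 − X; n_D = 1.5X.
Total moles n_T = 1 + 0.5X.
K_p = p_D^3 / (p_M^2) with p_i = (n_i/n_T)·P.
At X = 0.441: the mole-fraction product g(X) = Π y_i^ν_i = 0.759. Since K_p = g(X)·P^{1}, P = (K_p/g)^(1/1) = (1.07/0.759)^(1/1) = 1.41 atm.

P = 1.41 atm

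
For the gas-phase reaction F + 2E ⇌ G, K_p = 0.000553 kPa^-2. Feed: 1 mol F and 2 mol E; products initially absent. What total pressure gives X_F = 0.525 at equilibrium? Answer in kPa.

Basis: 1 mol F initially; let X = conversion of F. Extent ξ = X.
At extent ξ: n_F = 1 − X; n_E = 2 − 2X; n_G = X.
Total moles n_T = 3 − 2X.
K_p = p_G / (p_F p_E^2) with p_i = (n_i/n_T)·P.
At X = 0.525: the mole-fraction product g(X) = Π y_i^ν_i = 4.657. Since K_p = g(X)·P^{-2}, P = (g/K_p)^(1/2) = (4.657/0.000553)^(1/2) = 91.8 kPa.

P = 91.8 kPa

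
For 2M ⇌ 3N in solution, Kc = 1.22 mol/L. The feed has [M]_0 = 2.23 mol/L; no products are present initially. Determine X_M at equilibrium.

Let X = conversion of M; extent ξ = 2.23X/2 mol/L.
Concentrations: [M] = 2.23 − 2.23X; [N] = 3.34X.
Kc = [N]^3 / ([M]^2).
Equating to 1.22 mol/L: the physical root is X = 0.392.

X = 0.392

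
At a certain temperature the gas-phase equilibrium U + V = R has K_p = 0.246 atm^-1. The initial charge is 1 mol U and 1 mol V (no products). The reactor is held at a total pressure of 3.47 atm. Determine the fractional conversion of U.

X = 0.266

Let X = conversion of U (basis 1 mol U); extent of reaction ξ = X.
Species balance: n_U = 1 − X; n_V = 1 − X; n_R = X.
Total moles n_T = 2 − X.
With p_i = (n_i/n_T)P, K_p = p_R / (p_U p_V).
Equating to 0.246 atm^-1 and solving on 0 < X < 1: X = 0.266.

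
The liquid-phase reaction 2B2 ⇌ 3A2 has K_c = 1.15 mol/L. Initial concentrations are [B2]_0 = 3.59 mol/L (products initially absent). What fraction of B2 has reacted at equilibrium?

Let X = conversion of B2; extent ξ = 3.59X/2 mol/L.
Concentrations: [B2] = 3.59 − 3.59X; [A2] = 5.38X.
K_c = [A2]^3 / ([B2]^2).
Setting equal to 1.15 and solving for X on (0,1) gives X = 0.344.

X = 0.344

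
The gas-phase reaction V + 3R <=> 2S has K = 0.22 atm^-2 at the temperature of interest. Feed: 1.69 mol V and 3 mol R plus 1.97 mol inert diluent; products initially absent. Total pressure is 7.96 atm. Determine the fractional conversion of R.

Take 3 mol R as basis and let X be its fractional conversion, so ξ = X.
Mole table: n_V = 1.69 − X; n_R = 3 − 3X; n_S = 2X; n_I = 1.97 (inert).
Total moles n_T = 6.66 − 2X.
With p_i = (n_i/n_T)P, K = p_S^2 / (p_V p_R^3).
Setting this equal to 0.22 atm^-2 and taking the physical root (0 < X < 1) gives X = 0.554.

X = 0.554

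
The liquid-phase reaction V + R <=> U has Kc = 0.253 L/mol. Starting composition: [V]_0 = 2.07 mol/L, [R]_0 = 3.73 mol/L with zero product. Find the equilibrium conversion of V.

Let X = conversion of V; extent ξ = 2.07·X mol/L.
Concentrations: [V] = 2.07 − 2.07X; [R] = 3.73 − 2.07X; [U] = 2.07X.
Kc = [U] / ([V] [R]).
Equating to 0.253 L/mol: the physical root is X = 0.420.

X = 0.420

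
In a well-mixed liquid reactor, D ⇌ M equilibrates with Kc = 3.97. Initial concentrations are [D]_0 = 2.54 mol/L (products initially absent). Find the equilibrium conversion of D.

X = 0.799

Let X = conversion of D; extent ξ = 2.54·X mol/L.
Concentrations: [D] = 2.54 − 2.54X; [M] = 2.54X.
Kc = [M] / ([D]).
Setting equal to 3.97 and solving for X on (0,1) gives X = 0.799.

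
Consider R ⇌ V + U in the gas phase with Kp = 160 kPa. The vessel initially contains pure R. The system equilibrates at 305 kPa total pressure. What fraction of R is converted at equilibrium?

X = 0.587

Take 1 mol R as basis and let X be its fractional conversion, so ξ = X.
Species balance: n_R = 1 − X; n_V = X; n_U = X.
Summing: n_T = 1 + X.
With p_i = (n_i/n_T)P, Kp = p_V p_U / (p_R).
This yields a degree-2 equation in X; solving on (0,1), X = 0.587.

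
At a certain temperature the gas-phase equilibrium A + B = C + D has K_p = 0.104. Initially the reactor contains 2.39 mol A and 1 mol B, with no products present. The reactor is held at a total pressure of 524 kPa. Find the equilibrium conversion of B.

Let X = conversion of B (basis 1 mol B); extent of reaction ξ = X.
Moles: n_A = 2.39 − X; n_B = 1 − X; n_C = X; n_D = X.
Since Δν = 0, n_T = 3.39 throughout.
y_i = n_i/n_T, p_i = y_i·P. K_p = p_C p_D / (p_A p_B).
Substituting and setting equal to 0.104 gives a polynomial in X; the root in (0,1) is X = 0.366.

X = 0.366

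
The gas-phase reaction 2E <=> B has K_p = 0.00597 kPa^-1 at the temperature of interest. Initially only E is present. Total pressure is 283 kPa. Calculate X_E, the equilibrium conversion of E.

X = 0.641

Let X = conversion of E (basis 1 mol E); extent of reaction ξ = 0.5X.
Moles: n_E = 1 − X; n_B = 0.5X.
Summing: n_T = 1 − 0.5X.
Mole fractions y_i = n_i/n_T; K_p = p_B / (p_E^2) with p_i = y_i·P.
Substituting and setting equal to 0.00597 kPa^-1 gives a polynomial in X; the root in (0,1) is X = 0.641.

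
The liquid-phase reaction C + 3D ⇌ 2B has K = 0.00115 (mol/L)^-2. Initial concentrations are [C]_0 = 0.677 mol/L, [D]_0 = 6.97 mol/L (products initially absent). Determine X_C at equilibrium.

Let X = conversion of C; extent ξ = 0.677·X mol/L.
Concentrations: [C] = 0.677 − 0.677X; [D] = 6.97 − 2.03X; [B] = 1.35X.
K = [B]^2 / ([C] [D]^3).
This equals 0.00115 at X = 0.282 (the root in 0 < X < 1).

X = 0.282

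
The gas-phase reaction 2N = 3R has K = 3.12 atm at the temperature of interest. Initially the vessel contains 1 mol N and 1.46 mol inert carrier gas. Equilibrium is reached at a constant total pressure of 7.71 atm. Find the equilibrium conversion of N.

Take 1 mol N as basis and let X be its fractional conversion, so ξ = 0.5X.
Mole table: n_N = 1 − X; n_R = 1.5X; n_I = 1.46 (inert).
Total moles n_T = 2.46 + 0.5X.
With p_i = (n_i/n_T)P, K = p_R^3 / (p_N^2).
Setting this equal to 3.12 atm and taking the physical root (0 < X < 1) gives X = 0.457.

X = 0.457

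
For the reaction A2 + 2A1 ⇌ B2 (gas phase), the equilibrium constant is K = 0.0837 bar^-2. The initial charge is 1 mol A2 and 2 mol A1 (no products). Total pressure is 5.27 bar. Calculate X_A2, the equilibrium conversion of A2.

X = 0.406

Basis: 1 mol A2 initially; let X = conversion of A2. Extent ξ = X.
Mole table: n_A2 = 1 − X; n_A1 = 2 − 2X; n_B2 = X.
n_T = Σnᵢ = 3 − 2X.
y_i = n_i/n_T, p_i = y_i·P. K = p_B2 / (p_A2 p_A1^2).
Setting this equal to 0.0837 bar^-2 and taking the physical root (0 < X < 1) gives X = 0.406.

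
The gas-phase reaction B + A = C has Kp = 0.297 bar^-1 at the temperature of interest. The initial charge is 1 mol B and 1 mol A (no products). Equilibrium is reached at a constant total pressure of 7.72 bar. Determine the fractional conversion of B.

X = 0.449

Take 1 mol B as basis and let X be its fractional conversion, so ξ = X.
Species balance: n_B = 1 − X; n_A = 1 − X; n_C = X.
n_T = Σnᵢ = 2 − X.
With p_i = (n_i/n_T)P, Kp = p_C / (p_B p_A).
Setting this equal to 0.297 bar^-1 and taking the physical root (0 < X < 1) gives X = 0.449.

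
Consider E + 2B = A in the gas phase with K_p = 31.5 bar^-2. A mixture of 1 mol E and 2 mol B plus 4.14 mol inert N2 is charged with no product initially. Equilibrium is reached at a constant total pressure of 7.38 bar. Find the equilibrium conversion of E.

Let X = conversion of E (basis 1 mol E); extent of reaction ξ = X.
Mole table: n_E = 1 − X; n_B = 2 − 2X; n_A = X; n_I = 4.14 (inert).
n_T = Σnᵢ = 7.14 − 2X.
With p_i = (n_i/n_T)P, K_p = p_A / (p_E p_B^2).
Substituting and setting equal to 31.5 bar^-2 gives a polynomial in X; the root in (0,1) is X = 0.846.

X = 0.846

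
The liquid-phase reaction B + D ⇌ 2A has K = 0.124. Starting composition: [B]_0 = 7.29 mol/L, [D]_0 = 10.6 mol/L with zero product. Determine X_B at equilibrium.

Let X = conversion of B; extent ξ = 7.29·X mol/L.
Concentrations: [B] = 7.29 − 7.29X; [D] = 10.6 − 7.29X; [A] = 14.6X.
K = [A]^2 / ([B] [D]).
Equating to 0.124: the physical root is X = 0.180.

X = 0.180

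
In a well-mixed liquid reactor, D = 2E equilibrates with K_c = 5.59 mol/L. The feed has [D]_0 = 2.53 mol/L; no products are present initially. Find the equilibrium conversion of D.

Let X = conversion of D; extent ξ = 2.53·X mol/L.
Concentrations: [D] = 2.53 − 2.53X; [E] = 5.06X.
K_c = [E]^2 / ([D]).
Solving K_c = 5.59 for X ∈ (0,1): X = 0.517.

X = 0.517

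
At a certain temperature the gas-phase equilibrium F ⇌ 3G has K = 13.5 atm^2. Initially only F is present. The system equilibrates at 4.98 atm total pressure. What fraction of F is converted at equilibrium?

Basis: 1 mol F initially; let X = conversion of F. Extent ξ = X.
Mole table: n_F = 1 − X; n_G = 3X.
Total moles n_T = 1 + 2X.
y_i = n_i/n_T, p_i = y_i·P. K = p_G^3 / (p_F).
This yields a degree-3 equation in X; solving on (0,1), X = 0.334.

X = 0.334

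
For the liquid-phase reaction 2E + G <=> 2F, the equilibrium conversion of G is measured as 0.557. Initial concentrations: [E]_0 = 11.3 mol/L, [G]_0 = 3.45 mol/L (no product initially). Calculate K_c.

Let X = conversion of G.
Concentrations: [E] = 11.3 − 6.9X; [G] = 3.45 − 3.45X; [F] = 6.9X.
At X = 0.557: [E] = 7.46, [G] = 1.53, [F] = 3.84.
K_c = [F]^2 / ([E]^2 [G]) = 0.174 L/mol.

K_c = 0.174 L/mol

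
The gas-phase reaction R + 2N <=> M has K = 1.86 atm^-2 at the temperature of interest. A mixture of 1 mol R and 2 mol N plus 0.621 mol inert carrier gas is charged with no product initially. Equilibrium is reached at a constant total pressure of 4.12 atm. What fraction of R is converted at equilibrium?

X = 0.699

Take 1 mol R as basis and let X be its fractional conversion, so ξ = X.
Mole table: n_R = 1 − X; n_N = 2 − 2X; n_M = X; n_I = 0.621 (inert).
Total moles n_T = 3.62 − 2X.
y_i = n_i/n_T, p_i = y_i·P. K = p_M / (p_R p_N^2).
This yields a degree-3 equation in X; solving on (0,1), X = 0.699.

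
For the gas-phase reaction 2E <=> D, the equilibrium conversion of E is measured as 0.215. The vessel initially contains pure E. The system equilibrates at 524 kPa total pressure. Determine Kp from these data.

Kp = 0.000297 kPa^-1

Basis: 1 mol E initially; let X = conversion of E. Extent ξ = 0.5X.
At extent ξ: n_E = 1 − X; n_D = 0.5X.
n_T = Σnᵢ = 1 − 0.5X.
At X = 0.215: n_E = 0.785, n_D = 0.107, n_T = 0.893.
p_i = (n_i/n_T)·P. Kp = p_D / (p_E^2) = 0.000297 kPa^-1.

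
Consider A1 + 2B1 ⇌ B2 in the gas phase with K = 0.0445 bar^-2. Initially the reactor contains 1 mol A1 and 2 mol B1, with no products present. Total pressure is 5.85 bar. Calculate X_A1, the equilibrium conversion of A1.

Basis: 1 mol A1 initially; let X = conversion of A1. Extent ξ = X.
Moles: n_A1 = 1 − X; n_B1 = 2 − 2X; n_B2 = X.
Summing: n_T = 3 − 2X.
Mole fractions y_i = n_i/n_T; K = p_B2 / (p_A1 p_B1^2) with p_i = y_i·P.
Setting this equal to 0.0445 bar^-2 and taking the physical root (0 < X < 1) gives X = 0.332.

X = 0.332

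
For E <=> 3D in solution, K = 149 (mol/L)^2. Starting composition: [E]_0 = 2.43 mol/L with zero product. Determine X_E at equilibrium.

Let X = conversion of E; extent ξ = 2.43·X mol/L.
Concentrations: [E] = 2.43 − 2.43X; [D] = 7.29X.
K = [D]^3 / ([E]).
This equals 149 at X = 0.673 (the root in 0 < X < 1).

X = 0.673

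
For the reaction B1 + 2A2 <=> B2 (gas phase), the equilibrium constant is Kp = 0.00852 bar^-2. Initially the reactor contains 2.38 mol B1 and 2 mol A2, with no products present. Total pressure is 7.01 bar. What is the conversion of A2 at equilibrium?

X = 0.159

Basis: 2 mol A2 initially; let X = conversion of A2. Extent ξ = X.
Moles: n_B1 = 2.38 − X; n_A2 = 2 − 2X; n_B2 = X.
n_T = Σnᵢ = 4.38 − 2X.
Mole fractions y_i = n_i/n_T; Kp = p_B2 / (p_B1 p_A2^2) with p_i = y_i·P.
Equating to 0.00852 bar^-2 and solving on 0 < X < 1: X = 0.159.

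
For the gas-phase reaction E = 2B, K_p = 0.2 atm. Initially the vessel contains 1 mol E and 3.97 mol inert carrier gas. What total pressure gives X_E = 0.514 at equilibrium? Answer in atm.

Take 1 mol E as basis and let X be its fractional conversion, so ξ = X.
Moles: n_E = 1 − X; n_B = 2X; n_I = 3.97 (inert).
Total moles n_T = 4.97 + X.
K_p = p_B^2 / (p_E) with p_i = (n_i/n_T)·P.
At X = 0.514: the mole-fraction product g(X) = Π y_i^ν_i = 0.3965. Since K_p = g(X)·P^{1}, P = (K_p/g)^(1/1) = (0.2/0.3965)^(1/1) = 0.504 atm.

P = 0.504 atm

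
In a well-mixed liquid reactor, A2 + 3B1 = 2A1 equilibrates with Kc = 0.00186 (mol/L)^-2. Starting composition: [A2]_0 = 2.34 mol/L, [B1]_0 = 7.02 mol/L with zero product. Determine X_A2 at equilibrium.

Let X = conversion of A2; extent ξ = 2.34·X mol/L.
Concentrations: [A2] = 2.34 − 2.34X; [B1] = 7.02 − 7.02X; [A1] = 4.68X.
Kc = [A1]^2 / ([A2] [B1]^3).
This equals 0.00186 at X = 0.177 (the root in 0 < X < 1).

X = 0.177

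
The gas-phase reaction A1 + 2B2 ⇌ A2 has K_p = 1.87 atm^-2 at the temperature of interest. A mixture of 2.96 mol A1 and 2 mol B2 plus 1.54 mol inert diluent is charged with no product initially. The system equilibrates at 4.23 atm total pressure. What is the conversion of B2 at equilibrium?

X = 0.748

Let X = conversion of B2 (basis 2 mol B2); extent of reaction ξ = X.
Species balance: n_A1 = 2.96 − X; n_B2 = 2 − 2X; n_A2 = X; n_I = 1.54 (inert).
Summing: n_T = 6.5 − 2X.
With p_i = (n_i/n_T)P, K_p = p_A2 / (p_A1 p_B2^2).
Setting this equal to 1.87 atm^-2 and taking the physical root (0 < X < 1) gives X = 0.748.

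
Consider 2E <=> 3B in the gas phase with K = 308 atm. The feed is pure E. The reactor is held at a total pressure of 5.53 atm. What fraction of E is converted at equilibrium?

Basis: 1 mol E initially; let X = conversion of E. Extent ξ = 0.5X.
Species balance: n_E = 1 − X; n_B = 1.5X.
Summing: n_T = 1 + 0.5X.
Mole fractions y_i = n_i/n_T; K = p_B^3 / (p_E^2) with p_i = y_i·P.
Setting this equal to 308 atm and taking the physical root (0 < X < 1) gives X = 0.841.

X = 0.841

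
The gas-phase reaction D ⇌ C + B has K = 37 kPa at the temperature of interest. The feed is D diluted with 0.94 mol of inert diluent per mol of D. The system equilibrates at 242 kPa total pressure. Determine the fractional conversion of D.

X = 0.449

Basis: 1 mol D initially; let X = conversion of D. Extent ξ = X.
Moles: n_D = 1 − X; n_C = X; n_B = X; n_I = 0.94 (inert).
Summing: n_T = 1.94 + X.
y_i = n_i/n_T, p_i = y_i·P. K = p_C p_B / (p_D).
This yields a degree-2 equation in X; solving on (0,1), X = 0.449.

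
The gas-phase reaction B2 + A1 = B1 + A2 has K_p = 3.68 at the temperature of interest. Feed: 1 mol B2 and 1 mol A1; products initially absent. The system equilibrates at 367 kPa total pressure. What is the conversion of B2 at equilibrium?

Let X = conversion of B2 (basis 1 mol B2); extent of reaction ξ = X.
Species balance: n_B2 = 1 − X; n_A1 = 1 − X; n_B1 = X; n_A2 = X.
Total moles n_T = 2 (Δν = 0, constant).
Mole fractions y_i = n_i/n_T; K_p = p_B1 p_A2 / (p_B2 p_A1) with p_i = y_i·P.
This yields a degree-2 equation in X; solving on (0,1), X = 0.657.

X = 0.657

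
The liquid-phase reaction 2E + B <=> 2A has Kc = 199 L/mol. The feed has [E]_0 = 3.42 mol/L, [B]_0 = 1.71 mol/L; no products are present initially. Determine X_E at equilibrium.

Let X = conversion of E; extent ξ = 3.42X/2 mol/L.
Concentrations: [E] = 3.42 − 3.42X; [B] = 1.71 − 1.71X; [A] = 3.42X.
Kc = [A]^2 / ([E]^2 [B]).
Solving Kc = 199 for X ∈ (0,1): X = 0.870.

X = 0.870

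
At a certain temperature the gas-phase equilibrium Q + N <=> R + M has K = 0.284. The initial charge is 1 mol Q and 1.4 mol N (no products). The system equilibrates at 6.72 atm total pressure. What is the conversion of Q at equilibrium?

X = 0.408

Let X = conversion of Q (basis 1 mol Q); extent of reaction ξ = X.
Moles: n_Q = 1 − X; n_N = 1.4 − X; n_R = X; n_M = X.
Since Δν = 0, n_T = 2.4 throughout.
With p_i = (n_i/n_T)P, K = p_R p_M / (p_Q p_N).
This yields a degree-2 equation in X; solving on (0,1), X = 0.408.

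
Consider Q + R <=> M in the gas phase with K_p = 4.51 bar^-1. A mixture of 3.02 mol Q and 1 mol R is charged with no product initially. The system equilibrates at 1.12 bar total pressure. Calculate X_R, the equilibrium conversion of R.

X = 0.777

Basis: 1 mol R initially; let X = conversion of R. Extent ξ = X.
Moles: n_Q = 3.02 − X; n_R = 1 − X; n_M = X.
n_T = Σnᵢ = 4.02 − X.
y_i = n_i/n_T, p_i = y_i·P. K_p = p_M / (p_Q p_R).
Substituting and setting equal to 4.51 bar^-1 gives a polynomial in X; the root in (0,1) is X = 0.777.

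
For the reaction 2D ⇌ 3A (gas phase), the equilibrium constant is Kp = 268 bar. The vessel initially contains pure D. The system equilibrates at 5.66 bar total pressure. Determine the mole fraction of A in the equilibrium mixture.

y_A = 0.880

Basis: 1 mol D initially; let X = conversion of D. Extent ξ = 0.5X.
Moles: n_D = 1 − X; n_A = 1.5X.
Summing: n_T = 1 + 0.5X.
Mole fractions y_i = n_i/n_T; Kp = p_A^3 / (p_D^2) with p_i = y_i·P.
This yields a degree-3 equation in X; solving on (0,1), X = 0.830.
Then n_A = 1.25, n_T = 1.42, so y_A = 0.880.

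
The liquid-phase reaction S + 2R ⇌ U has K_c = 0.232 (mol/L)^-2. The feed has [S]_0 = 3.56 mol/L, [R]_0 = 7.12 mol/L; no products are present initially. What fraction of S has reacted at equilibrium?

Let X = conversion of S; extent ξ = 3.56·X mol/L.
Concentrations: [S] = 3.56 − 3.56X; [R] = 7.12 − 7.12X; [U] = 3.56X.
K_c = [U] / ([S] [R]^2).
Solving K_c = 0.232 for X ∈ (0,1): X = 0.624.

X = 0.624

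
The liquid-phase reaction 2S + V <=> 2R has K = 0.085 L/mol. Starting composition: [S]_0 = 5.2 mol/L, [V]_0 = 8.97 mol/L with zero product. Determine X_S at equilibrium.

X = 0.449

Let X = conversion of S; extent ξ = 5.2X/2 mol/L.
Concentrations: [S] = 5.2 − 5.2X; [V] = 8.97 − 2.6X; [R] = 5.2X.
K = [R]^2 / ([S]^2 [V]).
Solving K = 0.085 for X ∈ (0,1): X = 0.449.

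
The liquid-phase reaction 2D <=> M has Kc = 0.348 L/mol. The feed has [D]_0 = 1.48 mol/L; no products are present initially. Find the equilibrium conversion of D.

Let X = conversion of D; extent ξ = 1.48X/2 mol/L.
Concentrations: [D] = 1.48 − 1.48X; [M] = 0.74X.
Kc = [M] / ([D]^2).
This equals 0.348 at X = 0.387 (the root in 0 < X < 1).

X = 0.387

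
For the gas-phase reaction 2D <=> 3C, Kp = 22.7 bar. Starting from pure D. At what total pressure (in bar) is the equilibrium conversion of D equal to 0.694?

P = 2.54 bar

Basis: 1 mol D initially; let X = conversion of D. Extent ξ = 0.5X.
At extent ξ: n_D = 1 − X; n_C = 1.5X.
Total moles n_T = 1 + 0.5X.
Kp = p_C^3 / (p_D^2) with p_i = (n_i/n_T)·P.
At X = 0.694: the mole-fraction product g(X) = Π y_i^ν_i = 8.944. Since Kp = g(X)·P^{1}, P = (Kp/g)^(1/1) = (22.7/8.944)^(1/1) = 2.54 bar.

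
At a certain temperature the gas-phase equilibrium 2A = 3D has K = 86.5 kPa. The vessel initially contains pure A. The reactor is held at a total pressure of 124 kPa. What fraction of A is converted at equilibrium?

X = 0.433

Basis: 1 mol A initially; let X = conversion of A. Extent ξ = 0.5X.
Moles: n_A = 1 − X; n_D = 1.5X.
Summing: n_T = 1 + 0.5X.
With p_i = (n_i/n_T)P, K = p_D^3 / (p_A^2).
This yields a degree-3 equation in X; solving on (0,1), X = 0.433.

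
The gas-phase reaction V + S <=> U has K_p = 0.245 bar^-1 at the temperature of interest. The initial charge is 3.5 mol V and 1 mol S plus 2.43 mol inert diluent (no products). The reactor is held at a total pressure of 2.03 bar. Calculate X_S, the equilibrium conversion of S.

X = 0.196

Let X = conversion of S (basis 1 mol S); extent of reaction ξ = X.
Mole table: n_V = 3.5 − X; n_S = 1 − X; n_U = X; n_I = 2.43 (inert).
Summing: n_T = 6.93 − X.
With p_i = (n_i/n_T)P, K_p = p_U / (p_V p_S).
Substituting and setting equal to 0.245 bar^-1 gives a polynomial in X; the root in (0,1) is X = 0.196.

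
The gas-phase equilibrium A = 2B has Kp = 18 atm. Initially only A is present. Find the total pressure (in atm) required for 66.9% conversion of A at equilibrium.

P = 5.55 atm

Let X = conversion of A (basis 1 mol A); extent of reaction ξ = X.
Mole table: n_A = 1 − X; n_B = 2X.
Summing: n_T = 1 + X.
Kp = p_B^2 / (p_A) with p_i = (n_i/n_T)·P.
At X = 0.669: the mole-fraction product g(X) = Π y_i^ν_i = 3.241. Since Kp = g(X)·P^{1}, P = (Kp/g)^(1/1) = (18/3.241)^(1/1) = 5.55 atm.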